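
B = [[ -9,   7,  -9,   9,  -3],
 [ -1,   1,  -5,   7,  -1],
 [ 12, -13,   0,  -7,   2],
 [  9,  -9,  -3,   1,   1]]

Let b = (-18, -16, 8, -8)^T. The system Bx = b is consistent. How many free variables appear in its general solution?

Row reduce the augmented matrix [B | b].
R2 ← R2 − (1/9)·R1: [0, 2/9, -4, 6, -2/3, -14]
R3 ← R3 + (4/3)·R1: [0, -11/3, -12, 5, -2, -16]
R4 ← R4 + R1: [0, -2, -12, 10, -2, -26]
R3 ← R3 + (33/2)·R2: [0, 0, -78, 104, -13, -247]
R4 ← R4 + (9)·R2: [0, 0, -48, 64, -8, -152]
R4 ← R4 − (8/13)·R3: [0, 0, 0, 0, 0, 0]
The echelon form has 3 nonzero rows, and every pivot lies in the first 5 columns, so rank(B) = rank([B|b]) = 3.
The system is consistent.
Free variables = (unknowns) − (rank) = 5 − 3 = 2.

2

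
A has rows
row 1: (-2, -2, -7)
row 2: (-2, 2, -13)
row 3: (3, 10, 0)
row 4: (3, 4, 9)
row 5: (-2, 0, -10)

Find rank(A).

Row reduce to echelon form.
R2 ← R2 − R1: [0, 4, -6]
R3 ← R3 + (3/2)·R1: [0, 7, -21/2]
R4 ← R4 + (3/2)·R1: [0, 1, -3/2]
R5 ← R5 − R1: [0, 2, -3]
R3 ← R3 − (7/4)·R2: [0, 0, 0]
R4 ← R4 − (1/4)·R2: [0, 0, 0]
R5 ← R5 − (1/2)·R2: [0, 0, 0]
Echelon form has 2 nonzero rows, so rank(A) = 2.

2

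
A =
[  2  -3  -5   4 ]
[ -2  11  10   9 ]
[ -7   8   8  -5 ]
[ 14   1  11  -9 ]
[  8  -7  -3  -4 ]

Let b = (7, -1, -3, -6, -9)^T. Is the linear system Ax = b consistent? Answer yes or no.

no

Row reduce the augmented matrix [A | b].
R2 ← R2 + R1: [0, 8, 5, 13, 6]
R3 ← R3 + (7/2)·R1: [0, -5/2, -19/2, 9, 43/2]
R4 ← R4 − (7)·R1: [0, 22, 46, -37, -55]
R5 ← R5 − (4)·R1: [0, 5, 17, -20, -37]
R3 ← R3 + (5/16)·R2: [0, 0, -127/16, 209/16, 187/8]
R4 ← R4 − (11/4)·R2: [0, 0, 129/4, -291/4, -143/2]
R5 ← R5 − (5/8)·R2: [0, 0, 111/8, -225/8, -163/4]
R4 ← R4 + (516/127)·R3: [0, 0, 0, -2499/127, 2981/127]
R5 ← R5 + (222/127)·R3: [0, 0, 0, -672/127, 14/127]
R5 ← R5 − (32/119)·R4: [0, 0, 0, 0, -738/119]
The echelon form has 5 nonzero rows; the last pivot sits in the augmented column, so rank(A) = 4 but rank([A|b]) = 5.
Since the ranks differ, the system is inconsistent.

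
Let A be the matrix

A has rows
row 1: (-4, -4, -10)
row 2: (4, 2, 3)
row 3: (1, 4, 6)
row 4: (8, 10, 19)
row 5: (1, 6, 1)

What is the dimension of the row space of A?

Row reduce to echelon form.
R2 ← R2 + R1: [0, -2, -7]
R3 ← R3 + (1/4)·R1: [0, 3, 7/2]
R4 ← R4 + (2)·R1: [0, 2, -1]
R5 ← R5 + (1/4)·R1: [0, 5, -3/2]
R3 ← R3 + (3/2)·R2: [0, 0, -7]
R4 ← R4 + R2: [0, 0, -8]
R5 ← R5 + (5/2)·R2: [0, 0, -19]
R4 ← R4 − (8/7)·R3: [0, 0, 0]
R5 ← R5 − (19/7)·R3: [0, 0, 0]
Echelon form has 3 nonzero rows, so rank(A) = 3.
The row space has dimension equal to the rank: 3.

3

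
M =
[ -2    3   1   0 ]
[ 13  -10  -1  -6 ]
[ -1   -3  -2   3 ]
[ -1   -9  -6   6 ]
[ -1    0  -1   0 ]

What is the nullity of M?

1

Row reduce to echelon form.
R2 ← R2 + (13/2)·R1: [0, 19/2, 11/2, -6]
R3 ← R3 − (1/2)·R1: [0, -9/2, -5/2, 3]
R4 ← R4 − (1/2)·R1: [0, -21/2, -13/2, 6]
R5 ← R5 − (1/2)·R1: [0, -3/2, -3/2, 0]
R3 ← R3 + (9/19)·R2: [0, 0, 2/19, 3/19]
R4 ← R4 + (21/19)·R2: [0, 0, -8/19, -12/19]
R5 ← R5 + (3/19)·R2: [0, 0, -12/19, -18/19]
R4 ← R4 + (4)·R3: [0, 0, 0, 0]
R5 ← R5 + (6)·R3: [0, 0, 0, 0]
3 nonzero rows, so rank(M) = 3.
M has 4 columns; by rank–nullity, nullity = 4 − 3 = 1.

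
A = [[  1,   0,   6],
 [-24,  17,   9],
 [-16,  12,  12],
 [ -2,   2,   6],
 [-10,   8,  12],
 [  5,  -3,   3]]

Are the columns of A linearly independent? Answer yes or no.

Row reduce A to echelon form.
R2 ← R2 + (24)·R1: [0, 17, 153]
R3 ← R3 + (16)·R1: [0, 12, 108]
R4 ← R4 + (2)·R1: [0, 2, 18]
R5 ← R5 + (10)·R1: [0, 8, 72]
R6 ← R6 − (5)·R1: [0, -3, -27]
R3 ← R3 − (12/17)·R2: [0, 0, 0]
R4 ← R4 − (2/17)·R2: [0, 0, 0]
R5 ← R5 − (8/17)·R2: [0, 0, 0]
R6 ← R6 + (3/17)·R2: [0, 0, 0]
2 pivots among 3 columns.
Only 2 < 3 pivot columns, so the columns are linearly dependent.

no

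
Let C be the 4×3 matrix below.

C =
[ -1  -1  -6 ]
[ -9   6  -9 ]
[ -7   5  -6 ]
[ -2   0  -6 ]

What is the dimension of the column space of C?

2

Row reduce to echelon form.
R2 ← R2 − (9)·R1: [0, 15, 45]
R3 ← R3 − (7)·R1: [0, 12, 36]
R4 ← R4 − (2)·R1: [0, 2, 6]
R3 ← R3 − (4/5)·R2: [0, 0, 0]
R4 ← R4 − (2/15)·R2: [0, 0, 0]
Echelon form has 2 nonzero rows, so rank(C) = 2.
The column space has dimension equal to the rank: 2.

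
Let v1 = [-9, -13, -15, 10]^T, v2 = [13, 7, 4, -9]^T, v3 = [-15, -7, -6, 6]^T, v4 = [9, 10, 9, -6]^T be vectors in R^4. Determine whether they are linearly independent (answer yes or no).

yes

Form the matrix with these vectors as rows and row reduce.
R2 ← R2 + (13/9)·R1: [0, -106/9, -53/3, 49/9]
R3 ← R3 − (5/3)·R1: [0, 44/3, 19, -32/3]
R4 ← R4 + R1: [0, -3, -6, 4]
R3 ← R3 + (66/53)·R2: [0, 0, -3, -206/53]
R4 ← R4 − (27/106)·R2: [0, 0, -3/2, 277/106]
R4 ← R4 − (1/2)·R3: [0, 0, 0, 483/106]
4 nonzero rows, so the 4 vectors span a space of dimension 4.
Since 4 = 4, the vectors are linearly independent.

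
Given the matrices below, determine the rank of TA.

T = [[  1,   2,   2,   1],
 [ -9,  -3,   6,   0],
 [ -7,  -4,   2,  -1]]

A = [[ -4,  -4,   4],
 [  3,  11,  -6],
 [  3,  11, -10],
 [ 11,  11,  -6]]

2

First compute TA:
[[ 19,  51, -34],
 [ 45,  69, -78],
 [ 11,  -5, -18]]
Now row reduce the product.
R2 ← R2 − (45/19)·R1: [0, -984/19, 48/19]
R3 ← R3 − (11/19)·R1: [0, -656/19, 32/19]
R3 ← R3 − (2/3)·R2: [0, 0, 0]
2 nonzero rows, so rank(TA) = 2.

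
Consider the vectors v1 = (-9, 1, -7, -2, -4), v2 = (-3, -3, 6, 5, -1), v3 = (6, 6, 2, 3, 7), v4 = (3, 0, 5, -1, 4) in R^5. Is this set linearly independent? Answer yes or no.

Form the matrix with these vectors as rows and row reduce.
R2 ← R2 − (1/3)·R1: [0, -10/3, 25/3, 17/3, 1/3]
R3 ← R3 + (2/3)·R1: [0, 20/3, -8/3, 5/3, 13/3]
R4 ← R4 + (1/3)·R1: [0, 1/3, 8/3, -5/3, 8/3]
R3 ← R3 + (2)·R2: [0, 0, 14, 13, 5]
R4 ← R4 + (1/10)·R2: [0, 0, 7/2, -11/10, 27/10]
R4 ← R4 − (1/4)·R3: [0, 0, 0, -87/20, 29/20]
4 nonzero rows, so the 4 vectors span a space of dimension 4.
Since 4 = 4, the vectors are linearly independent.

yes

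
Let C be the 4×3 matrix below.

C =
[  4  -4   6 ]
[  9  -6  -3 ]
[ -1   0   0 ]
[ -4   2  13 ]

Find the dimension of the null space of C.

0

Row reduce to echelon form.
R2 ← R2 − (9/4)·R1: [0, 3, -33/2]
R3 ← R3 + (1/4)·R1: [0, -1, 3/2]
R4 ← R4 + R1: [0, -2, 19]
R3 ← R3 + (1/3)·R2: [0, 0, -4]
R4 ← R4 + (2/3)·R2: [0, 0, 8]
R4 ← R4 + (2)·R3: [0, 0, 0]
3 nonzero rows, so rank(C) = 3.
C has 3 columns; by rank–nullity, nullity = 3 − 3 = 0.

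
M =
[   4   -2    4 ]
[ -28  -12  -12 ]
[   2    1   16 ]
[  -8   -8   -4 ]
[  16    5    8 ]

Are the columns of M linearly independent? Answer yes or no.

Row reduce M to echelon form.
R2 ← R2 + (7)·R1: [0, -26, 16]
R3 ← R3 − (1/2)·R1: [0, 2, 14]
R4 ← R4 + (2)·R1: [0, -12, 4]
R5 ← R5 − (4)·R1: [0, 13, -8]
R3 ← R3 + (1/13)·R2: [0, 0, 198/13]
R4 ← R4 − (6/13)·R2: [0, 0, -44/13]
R5 ← R5 + (1/2)·R2: [0, 0, 0]
R4 ← R4 + (2/9)·R3: [0, 0, 0]
3 pivots among 3 columns.
Every column is a pivot column, so the columns are linearly independent.

yes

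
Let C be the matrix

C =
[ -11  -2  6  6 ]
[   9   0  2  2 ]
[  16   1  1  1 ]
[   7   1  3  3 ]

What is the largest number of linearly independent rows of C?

3

Row reduce to echelon form.
R2 ← R2 + (9/11)·R1: [0, -18/11, 76/11, 76/11]
R3 ← R3 + (16/11)·R1: [0, -21/11, 107/11, 107/11]
R4 ← R4 + (7/11)·R1: [0, -3/11, 75/11, 75/11]
R3 ← R3 − (7/6)·R2: [0, 0, 5/3, 5/3]
R4 ← R4 − (1/6)·R2: [0, 0, 17/3, 17/3]
R4 ← R4 − (17/5)·R3: [0, 0, 0, 0]
Echelon form has 3 nonzero rows, so rank(C) = 3.
The rank gives the maximum number of linearly independent rows: 3.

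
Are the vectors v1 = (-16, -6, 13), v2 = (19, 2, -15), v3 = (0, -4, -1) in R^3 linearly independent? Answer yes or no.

yes

Form the matrix with these vectors as rows and row reduce.
R2 ← R2 + (19/16)·R1: [0, -41/8, 7/16]
R3 ← R3 − (32/41)·R2: [0, 0, -55/41]
3 nonzero rows, so the 3 vectors span a space of dimension 3.
Since 3 = 3, the vectors are linearly independent.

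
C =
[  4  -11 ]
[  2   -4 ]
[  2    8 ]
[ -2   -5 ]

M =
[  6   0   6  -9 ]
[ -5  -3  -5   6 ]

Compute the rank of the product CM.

First compute CM:
[[ 79,  33,  79, -102],
 [ 32,  12,  32, -42],
 [-28, -24, -28,  30],
 [ 13,  15,  13, -12]]
Now row reduce the product.
R2 ← R2 − (32/79)·R1: [0, -108/79, 0, -54/79]
R3 ← R3 + (28/79)·R1: [0, -972/79, 0, -486/79]
R4 ← R4 − (13/79)·R1: [0, 756/79, 0, 378/79]
R3 ← R3 − (9)·R2: [0, 0, 0, 0]
R4 ← R4 + (7)·R2: [0, 0, 0, 0]
2 nonzero rows, so rank(CM) = 2.

2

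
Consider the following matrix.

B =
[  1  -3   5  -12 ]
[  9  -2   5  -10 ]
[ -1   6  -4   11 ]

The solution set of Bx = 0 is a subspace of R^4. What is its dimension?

1

Row reduce to echelon form.
R2 ← R2 − (9)·R1: [0, 25, -40, 98]
R3 ← R3 + R1: [0, 3, 1, -1]
R3 ← R3 − (3/25)·R2: [0, 0, 29/5, -319/25]
3 nonzero rows, so rank(B) = 3.
B has 4 columns; by rank–nullity, nullity = 4 − 3 = 1.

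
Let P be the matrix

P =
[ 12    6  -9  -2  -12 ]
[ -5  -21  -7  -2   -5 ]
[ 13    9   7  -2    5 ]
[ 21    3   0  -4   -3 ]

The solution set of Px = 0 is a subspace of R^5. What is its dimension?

1

Row reduce to echelon form.
R2 ← R2 + (5/12)·R1: [0, -37/2, -43/4, -17/6, -10]
R3 ← R3 − (13/12)·R1: [0, 5/2, 67/4, 1/6, 18]
R4 ← R4 − (7/4)·R1: [0, -15/2, 63/4, -1/2, 18]
R3 ← R3 + (5/37)·R2: [0, 0, 566/37, -8/37, 616/37]
R4 ← R4 − (15/37)·R2: [0, 0, 744/37, 24/37, 816/37]
R4 ← R4 − (372/283)·R3: [0, 0, 0, 264/283, 48/283]
4 nonzero rows, so rank(P) = 4.
P has 5 columns; by rank–nullity, nullity = 5 − 4 = 1.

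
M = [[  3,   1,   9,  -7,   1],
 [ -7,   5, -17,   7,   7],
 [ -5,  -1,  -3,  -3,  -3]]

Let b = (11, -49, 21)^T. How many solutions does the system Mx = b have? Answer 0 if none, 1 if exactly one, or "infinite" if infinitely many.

infinite

Row reduce the augmented matrix [M | b].
R2 ← R2 + (7/3)·R1: [0, 22/3, 4, -28/3, 28/3, -70/3]
R3 ← R3 + (5/3)·R1: [0, 2/3, 12, -44/3, -4/3, 118/3]
R3 ← R3 − (1/11)·R2: [0, 0, 128/11, -152/11, -24/11, 456/11]
The echelon form has 3 nonzero rows, and every pivot lies in the first 5 columns, so rank(M) = rank([M|b]) = 3.
The system is consistent.
rank = 3 < 5 unknowns, so there are infinitely many solutions.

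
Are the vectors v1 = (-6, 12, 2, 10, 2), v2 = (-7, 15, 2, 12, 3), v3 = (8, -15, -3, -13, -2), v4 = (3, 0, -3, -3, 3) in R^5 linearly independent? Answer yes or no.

Form the matrix with these vectors as rows and row reduce.
R2 ← R2 − (7/6)·R1: [0, 1, -1/3, 1/3, 2/3]
R3 ← R3 + (4/3)·R1: [0, 1, -1/3, 1/3, 2/3]
R4 ← R4 + (1/2)·R1: [0, 6, -2, 2, 4]
R3 ← R3 − R2: [0, 0, 0, 0, 0]
R4 ← R4 − (6)·R2: [0, 0, 0, 0, 0]
2 nonzero rows, so the 4 vectors span a space of dimension 2.
Since 2 < 4, the vectors are linearly dependent.

no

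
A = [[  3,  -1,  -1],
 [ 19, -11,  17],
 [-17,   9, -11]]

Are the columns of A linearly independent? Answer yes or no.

Row reduce A to echelon form.
R2 ← R2 − (19/3)·R1: [0, -14/3, 70/3]
R3 ← R3 + (17/3)·R1: [0, 10/3, -50/3]
R3 ← R3 + (5/7)·R2: [0, 0, 0]
2 pivots among 3 columns.
Only 2 < 3 pivot columns, so the columns are linearly dependent.

no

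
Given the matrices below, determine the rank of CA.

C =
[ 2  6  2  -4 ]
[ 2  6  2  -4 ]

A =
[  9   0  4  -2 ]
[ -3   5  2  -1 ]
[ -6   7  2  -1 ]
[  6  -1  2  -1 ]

First compute CA:
[[-36,  48,  16,  -8],
 [-36,  48,  16,  -8]]
Now row reduce the product.
R2 ← R2 − R1: [0, 0, 0, 0]
1 nonzero row, so rank(CA) = 1.

1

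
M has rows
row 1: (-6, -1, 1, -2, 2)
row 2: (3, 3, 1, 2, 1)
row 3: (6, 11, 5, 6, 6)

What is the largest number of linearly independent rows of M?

2

Row reduce to echelon form.
R2 ← R2 + (1/2)·R1: [0, 5/2, 3/2, 1, 2]
R3 ← R3 + R1: [0, 10, 6, 4, 8]
R3 ← R3 − (4)·R2: [0, 0, 0, 0, 0]
Echelon form has 2 nonzero rows, so rank(M) = 2.
The rank gives the maximum number of linearly independent rows: 2.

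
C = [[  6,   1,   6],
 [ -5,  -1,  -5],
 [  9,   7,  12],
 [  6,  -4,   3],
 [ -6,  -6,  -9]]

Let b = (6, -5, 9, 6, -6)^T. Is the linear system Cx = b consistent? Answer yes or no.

yes

Row reduce the augmented matrix [C | b].
R2 ← R2 + (5/6)·R1: [0, -1/6, 0, 0]
R3 ← R3 − (3/2)·R1: [0, 11/2, 3, 0]
R4 ← R4 − R1: [0, -5, -3, 0]
R5 ← R5 + R1: [0, -5, -3, 0]
R3 ← R3 + (33)·R2: [0, 0, 3, 0]
R4 ← R4 − (30)·R2: [0, 0, -3, 0]
R5 ← R5 − (30)·R2: [0, 0, -3, 0]
R4 ← R4 + R3: [0, 0, 0, 0]
R5 ← R5 + R3: [0, 0, 0, 0]
The echelon form has 3 nonzero rows, and every pivot lies in the first 3 columns, so rank(C) = rank([C|b]) = 3.
The system is consistent.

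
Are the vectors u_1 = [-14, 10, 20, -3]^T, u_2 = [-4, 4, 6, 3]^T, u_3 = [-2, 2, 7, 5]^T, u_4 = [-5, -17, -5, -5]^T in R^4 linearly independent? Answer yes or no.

yes

Form the matrix with these vectors as rows and row reduce.
R2 ← R2 − (2/7)·R1: [0, 8/7, 2/7, 27/7]
R3 ← R3 − (1/7)·R1: [0, 4/7, 29/7, 38/7]
R4 ← R4 − (5/14)·R1: [0, -144/7, -85/7, -55/14]
R3 ← R3 − (1/2)·R2: [0, 0, 4, 7/2]
R4 ← R4 + (18)·R2: [0, 0, -7, 131/2]
R4 ← R4 + (7/4)·R3: [0, 0, 0, 573/8]
4 nonzero rows, so the 4 vectors span a space of dimension 4.
Since 4 = 4, the vectors are linearly independent.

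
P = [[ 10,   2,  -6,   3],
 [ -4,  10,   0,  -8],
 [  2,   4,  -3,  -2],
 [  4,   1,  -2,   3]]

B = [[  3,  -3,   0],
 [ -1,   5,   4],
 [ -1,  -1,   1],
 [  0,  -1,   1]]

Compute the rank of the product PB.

3

First compute PB:
[[ 34, -17,   5],
 [-22,  70,  32],
 [  5,  19,  11],
 [ 13,  -8,   5]]
Now row reduce the product.
R2 ← R2 + (11/17)·R1: [0, 59, 599/17]
R3 ← R3 − (5/34)·R1: [0, 43/2, 349/34]
R4 ← R4 − (13/34)·R1: [0, -3/2, 105/34]
R3 ← R3 − (43/118)·R2: [0, 0, -2583/1003]
R4 ← R4 + (3/118)·R2: [0, 0, 3996/1003]
R4 ← R4 + (444/287)·R3: [0, 0, 0]
3 nonzero rows, so rank(PB) = 3.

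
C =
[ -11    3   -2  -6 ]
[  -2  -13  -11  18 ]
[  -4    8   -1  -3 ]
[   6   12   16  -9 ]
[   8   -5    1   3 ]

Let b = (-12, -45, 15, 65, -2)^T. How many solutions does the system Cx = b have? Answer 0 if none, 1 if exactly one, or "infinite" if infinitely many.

Row reduce the augmented matrix [C | b].
R2 ← R2 − (2/11)·R1: [0, -149/11, -117/11, 210/11, -471/11]
R3 ← R3 − (4/11)·R1: [0, 76/11, -3/11, -9/11, 213/11]
R4 ← R4 + (6/11)·R1: [0, 150/11, 164/11, -135/11, 643/11]
R5 ← R5 + (8/11)·R1: [0, -31/11, -5/11, -15/11, -118/11]
R3 ← R3 + (76/149)·R2: [0, 0, -849/149, 1329/149, -369/149]
R4 ← R4 + (150/149)·R2: [0, 0, 626/149, 1035/149, 2287/149]
R5 ← R5 − (31/149)·R2: [0, 0, 262/149, -795/149, -271/149]
R4 ← R4 + (626/849)·R3: [0, 0, 0, 3827/283, 3827/283]
R5 ← R5 + (262/849)·R3: [0, 0, 0, -731/283, -731/283]
R5 ← R5 + (17/89)·R4: [0, 0, 0, 0, 0]
The echelon form has 4 nonzero rows, and every pivot lies in the first 4 columns, so rank(C) = rank([C|b]) = 4.
The system is consistent.
rank = 4 = number of unknowns, so the solution is unique.

1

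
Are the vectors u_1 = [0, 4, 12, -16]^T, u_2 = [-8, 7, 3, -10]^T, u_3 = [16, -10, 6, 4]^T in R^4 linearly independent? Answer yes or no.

Form the matrix with these vectors as rows and row reduce.
Swap R1 ↔ R2
R3 ← R3 + (2)·R1: [0, 4, 12, -16]
R3 ← R3 − R2: [0, 0, 0, 0]
2 nonzero rows, so the 3 vectors span a space of dimension 2.
Since 2 < 3, the vectors are linearly dependent.

no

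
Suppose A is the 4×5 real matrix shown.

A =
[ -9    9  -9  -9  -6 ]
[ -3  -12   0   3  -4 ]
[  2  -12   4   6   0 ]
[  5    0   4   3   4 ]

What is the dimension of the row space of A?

2

Row reduce to echelon form.
R2 ← R2 − (1/3)·R1: [0, -15, 3, 6, -2]
R3 ← R3 + (2/9)·R1: [0, -10, 2, 4, -4/3]
R4 ← R4 + (5/9)·R1: [0, 5, -1, -2, 2/3]
R3 ← R3 − (2/3)·R2: [0, 0, 0, 0, 0]
R4 ← R4 + (1/3)·R2: [0, 0, 0, 0, 0]
Echelon form has 2 nonzero rows, so rank(A) = 2.
The row space has dimension equal to the rank: 2.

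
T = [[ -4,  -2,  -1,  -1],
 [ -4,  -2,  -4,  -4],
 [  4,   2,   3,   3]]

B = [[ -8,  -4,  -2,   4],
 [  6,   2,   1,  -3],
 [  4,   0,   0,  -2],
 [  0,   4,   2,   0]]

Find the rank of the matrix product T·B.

First compute TB:
[[ 16,   8,   4,  -8],
 [  4,  -4,  -2,  -2],
 [ -8,   0,   0,   4]]
Now row reduce the product.
R2 ← R2 − (1/4)·R1: [0, -6, -3, 0]
R3 ← R3 + (1/2)·R1: [0, 4, 2, 0]
R3 ← R3 + (2/3)·R2: [0, 0, 0, 0]
2 nonzero rows, so rank(TB) = 2.

2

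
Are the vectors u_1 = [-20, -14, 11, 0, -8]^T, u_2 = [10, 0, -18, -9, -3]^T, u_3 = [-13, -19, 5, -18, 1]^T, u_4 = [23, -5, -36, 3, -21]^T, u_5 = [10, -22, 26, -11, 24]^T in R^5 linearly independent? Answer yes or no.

Form the matrix with these vectors as rows and row reduce.
R2 ← R2 + (1/2)·R1: [0, -7, -25/2, -9, -7]
R3 ← R3 − (13/20)·R1: [0, -99/10, -43/20, -18, 31/5]
R4 ← R4 + (23/20)·R1: [0, -211/10, -467/20, 3, -151/5]
R5 ← R5 + (1/2)·R1: [0, -29, 63/2, -11, 20]
R3 ← R3 − (99/70)·R2: [0, 0, 1087/70, -369/70, 161/10]
R4 ← R4 − (211/70)·R2: [0, 0, 1003/70, 2109/70, -91/10]
R5 ← R5 − (29/7)·R2: [0, 0, 583/7, 184/7, 49]
R4 ← R4 − (1003/1087)·R3: [0, 0, 0, 38037/1087, -26040/1087]
R5 ← R5 − (5830/1087)·R3: [0, 0, 0, 59305/1087, -40600/1087]
R5 ← R5 − (145/93)·R4: [0, 0, 0, 0, 0]
4 nonzero rows, so the 5 vectors span a space of dimension 4.
Since 4 < 5, the vectors are linearly dependent.

no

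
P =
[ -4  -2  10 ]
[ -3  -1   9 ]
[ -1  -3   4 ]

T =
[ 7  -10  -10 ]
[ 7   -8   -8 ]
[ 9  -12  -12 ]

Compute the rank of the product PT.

2

First compute PT:
[[ 48, -64, -64],
 [ 53, -70, -70],
 [  8, -14, -14]]
Now row reduce the product.
R2 ← R2 − (53/48)·R1: [0, 2/3, 2/3]
R3 ← R3 − (1/6)·R1: [0, -10/3, -10/3]
R3 ← R3 + (5)·R2: [0, 0, 0]
2 nonzero rows, so rank(PT) = 2.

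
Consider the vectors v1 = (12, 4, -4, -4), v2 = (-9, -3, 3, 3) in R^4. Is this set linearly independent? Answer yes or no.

no

Form the matrix with these vectors as rows and row reduce.
R2 ← R2 + (3/4)·R1: [0, 0, 0, 0]
1 nonzero row, so the 2 vectors span a space of dimension 1.
Since 1 < 2, the vectors are linearly dependent.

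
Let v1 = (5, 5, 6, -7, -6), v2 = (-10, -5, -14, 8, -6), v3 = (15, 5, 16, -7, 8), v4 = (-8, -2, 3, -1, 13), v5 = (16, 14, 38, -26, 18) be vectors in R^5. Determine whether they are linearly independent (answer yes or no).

no

Form the matrix with these vectors as rows and row reduce.
R2 ← R2 + (2)·R1: [0, 5, -2, -6, -18]
R3 ← R3 − (3)·R1: [0, -10, -2, 14, 26]
R4 ← R4 + (8/5)·R1: [0, 6, 63/5, -61/5, 17/5]
R5 ← R5 − (16/5)·R1: [0, -2, 94/5, -18/5, 186/5]
R3 ← R3 + (2)·R2: [0, 0, -6, 2, -10]
R4 ← R4 − (6/5)·R2: [0, 0, 15, -5, 25]
R5 ← R5 + (2/5)·R2: [0, 0, 18, -6, 30]
R4 ← R4 + (5/2)·R3: [0, 0, 0, 0, 0]
R5 ← R5 + (3)·R3: [0, 0, 0, 0, 0]
3 nonzero rows, so the 5 vectors span a space of dimension 3.
Since 3 < 5, the vectors are linearly dependent.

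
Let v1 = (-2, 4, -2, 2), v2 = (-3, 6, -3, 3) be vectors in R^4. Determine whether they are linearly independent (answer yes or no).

Form the matrix with these vectors as rows and row reduce.
R2 ← R2 − (3/2)·R1: [0, 0, 0, 0]
1 nonzero row, so the 2 vectors span a space of dimension 1.
Since 1 < 2, the vectors are linearly dependent.

no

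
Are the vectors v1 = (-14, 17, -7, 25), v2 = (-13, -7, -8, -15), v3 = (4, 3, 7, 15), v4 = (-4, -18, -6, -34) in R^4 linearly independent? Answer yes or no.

Form the matrix with these vectors as rows and row reduce.
R2 ← R2 − (13/14)·R1: [0, -319/14, -3/2, -535/14]
R3 ← R3 + (2/7)·R1: [0, 55/7, 5, 155/7]
R4 ← R4 − (2/7)·R1: [0, -160/7, -4, -288/7]
R3 ← R3 + (10/29)·R2: [0, 0, 130/29, 260/29]
R4 ← R4 − (320/319)·R2: [0, 0, -796/319, -896/319]
R4 ← R4 + (398/715)·R3: [0, 0, 0, 24/11]
4 nonzero rows, so the 4 vectors span a space of dimension 4.
Since 4 = 4, the vectors are linearly independent.

yes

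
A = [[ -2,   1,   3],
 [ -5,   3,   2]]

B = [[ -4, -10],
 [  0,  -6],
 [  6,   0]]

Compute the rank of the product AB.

First compute AB:
[[ 26,  14],
 [ 32,  32]]
Now row reduce the product.
R2 ← R2 − (16/13)·R1: [0, 192/13]
2 nonzero rows, so rank(AB) = 2.

2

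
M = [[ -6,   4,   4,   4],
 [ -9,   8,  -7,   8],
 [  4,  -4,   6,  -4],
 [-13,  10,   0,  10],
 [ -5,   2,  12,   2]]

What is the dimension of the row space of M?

Row reduce to echelon form.
R2 ← R2 − (3/2)·R1: [0, 2, -13, 2]
R3 ← R3 + (2/3)·R1: [0, -4/3, 26/3, -4/3]
R4 ← R4 − (13/6)·R1: [0, 4/3, -26/3, 4/3]
R5 ← R5 − (5/6)·R1: [0, -4/3, 26/3, -4/3]
R3 ← R3 + (2/3)·R2: [0, 0, 0, 0]
R4 ← R4 − (2/3)·R2: [0, 0, 0, 0]
R5 ← R5 + (2/3)·R2: [0, 0, 0, 0]
Echelon form has 2 nonzero rows, so rank(M) = 2.
The row space has dimension equal to the rank: 2.

2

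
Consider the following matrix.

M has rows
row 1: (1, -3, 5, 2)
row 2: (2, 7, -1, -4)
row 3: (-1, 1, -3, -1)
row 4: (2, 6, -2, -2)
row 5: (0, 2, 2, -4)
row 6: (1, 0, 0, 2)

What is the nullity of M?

1

Row reduce to echelon form.
R2 ← R2 − (2)·R1: [0, 13, -11, -8]
R3 ← R3 + R1: [0, -2, 2, 1]
R4 ← R4 − (2)·R1: [0, 12, -12, -6]
R6 ← R6 − R1: [0, 3, -5, 0]
R3 ← R3 + (2/13)·R2: [0, 0, 4/13, -3/13]
R4 ← R4 − (12/13)·R2: [0, 0, -24/13, 18/13]
R5 ← R5 − (2/13)·R2: [0, 0, 48/13, -36/13]
R6 ← R6 − (3/13)·R2: [0, 0, -32/13, 24/13]
R4 ← R4 + (6)·R3: [0, 0, 0, 0]
R5 ← R5 − (12)·R3: [0, 0, 0, 0]
R6 ← R6 + (8)·R3: [0, 0, 0, 0]
3 nonzero rows, so rank(M) = 3.
M has 4 columns; by rank–nullity, nullity = 4 − 3 = 1.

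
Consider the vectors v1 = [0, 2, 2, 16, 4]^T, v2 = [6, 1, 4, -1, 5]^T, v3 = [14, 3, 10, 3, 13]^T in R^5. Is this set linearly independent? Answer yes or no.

Form the matrix with these vectors as rows and row reduce.
Swap R1 ↔ R2
R3 ← R3 − (7/3)·R1: [0, 2/3, 2/3, 16/3, 4/3]
R3 ← R3 − (1/3)·R2: [0, 0, 0, 0, 0]
2 nonzero rows, so the 3 vectors span a space of dimension 2.
Since 2 < 3, the vectors are linearly dependent.

no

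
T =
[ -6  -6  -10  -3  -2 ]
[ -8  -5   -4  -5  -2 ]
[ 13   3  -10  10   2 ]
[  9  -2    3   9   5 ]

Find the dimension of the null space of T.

1

Row reduce to echelon form.
R2 ← R2 − (4/3)·R1: [0, 3, 28/3, -1, 2/3]
R3 ← R3 + (13/6)·R1: [0, -10, -95/3, 7/2, -7/3]
R4 ← R4 + (3/2)·R1: [0, -11, -12, 9/2, 2]
R3 ← R3 + (10/3)·R2: [0, 0, -5/9, 1/6, -1/9]
R4 ← R4 + (11/3)·R2: [0, 0, 200/9, 5/6, 40/9]
R4 ← R4 + (40)·R3: [0, 0, 0, 15/2, 0]
4 nonzero rows, so rank(T) = 4.
T has 5 columns; by rank–nullity, nullity = 5 − 4 = 1.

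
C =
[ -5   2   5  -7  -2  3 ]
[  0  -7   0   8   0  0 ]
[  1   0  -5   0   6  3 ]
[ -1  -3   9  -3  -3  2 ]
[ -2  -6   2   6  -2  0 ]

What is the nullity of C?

2

Row reduce to echelon form.
R3 ← R3 + (1/5)·R1: [0, 2/5, -4, -7/5, 28/5, 18/5]
R4 ← R4 − (1/5)·R1: [0, -17/5, 8, -8/5, -13/5, 7/5]
R5 ← R5 − (2/5)·R1: [0, -34/5, 0, 44/5, -6/5, -6/5]
R3 ← R3 + (2/35)·R2: [0, 0, -4, -33/35, 28/5, 18/5]
R4 ← R4 − (17/35)·R2: [0, 0, 8, -192/35, -13/5, 7/5]
R5 ← R5 − (34/35)·R2: [0, 0, 0, 36/35, -6/5, -6/5]
R4 ← R4 + (2)·R3: [0, 0, 0, -258/35, 43/5, 43/5]
R5 ← R5 + (6/43)·R4: [0, 0, 0, 0, 0, 0]
4 nonzero rows, so rank(C) = 4.
C has 6 columns; by rank–nullity, nullity = 6 − 4 = 2.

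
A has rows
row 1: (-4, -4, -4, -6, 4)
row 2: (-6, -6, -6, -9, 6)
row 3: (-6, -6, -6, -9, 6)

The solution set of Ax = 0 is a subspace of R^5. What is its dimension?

Row reduce to echelon form.
R2 ← R2 − (3/2)·R1: [0, 0, 0, 0, 0]
R3 ← R3 − (3/2)·R1: [0, 0, 0, 0, 0]
1 nonzero row, so rank(A) = 1.
A has 5 columns; by rank–nullity, nullity = 5 − 1 = 4.

4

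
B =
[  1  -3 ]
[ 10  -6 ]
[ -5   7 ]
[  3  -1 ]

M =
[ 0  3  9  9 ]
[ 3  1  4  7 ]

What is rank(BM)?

2

First compute BM:
[[ -9,   0,  -3, -12],
 [-18,  24,  66,  48],
 [ 21,  -8, -17,   4],
 [ -3,   8,  23,  20]]
Now row reduce the product.
R2 ← R2 − (2)·R1: [0, 24, 72, 72]
R3 ← R3 + (7/3)·R1: [0, -8, -24, -24]
R4 ← R4 − (1/3)·R1: [0, 8, 24, 24]
R3 ← R3 + (1/3)·R2: [0, 0, 0, 0]
R4 ← R4 − (1/3)·R2: [0, 0, 0, 0]
2 nonzero rows, so rank(BM) = 2.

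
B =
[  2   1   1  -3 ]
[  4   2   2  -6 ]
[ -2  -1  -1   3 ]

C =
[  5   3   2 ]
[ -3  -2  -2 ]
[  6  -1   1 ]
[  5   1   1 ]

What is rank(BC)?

First compute BC:
[[ -2,   0,   0],
 [ -4,   0,   0],
 [  2,   0,   0]]
Now row reduce the product.
R2 ← R2 − (2)·R1: [0, 0, 0]
R3 ← R3 + R1: [0, 0, 0]
1 nonzero row, so rank(BC) = 1.

1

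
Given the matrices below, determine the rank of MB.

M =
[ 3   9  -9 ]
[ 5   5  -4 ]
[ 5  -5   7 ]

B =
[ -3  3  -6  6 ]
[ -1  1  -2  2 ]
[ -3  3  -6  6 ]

1

First compute MB:
[[  9,  -9,  18, -18],
 [ -8,   8, -16,  16],
 [-31,  31, -62,  62]]
Now row reduce the product.
R2 ← R2 + (8/9)·R1: [0, 0, 0, 0]
R3 ← R3 + (31/9)·R1: [0, 0, 0, 0]
1 nonzero row, so rank(MB) = 1.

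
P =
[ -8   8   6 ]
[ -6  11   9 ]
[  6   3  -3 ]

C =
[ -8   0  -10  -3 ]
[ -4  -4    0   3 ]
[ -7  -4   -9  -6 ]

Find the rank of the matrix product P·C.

First compute PC:
[[-10, -56,  26,  12],
 [-59, -80, -21,  -3],
 [-39,   0, -33,   9]]
Now row reduce the product.
R2 ← R2 − (59/10)·R1: [0, 1252/5, -872/5, -369/5]
R3 ← R3 − (39/10)·R1: [0, 1092/5, -672/5, -189/5]
R3 ← R3 − (273/313)·R2: [0, 0, 5544/313, 8316/313]
3 nonzero rows, so rank(PC) = 3.

3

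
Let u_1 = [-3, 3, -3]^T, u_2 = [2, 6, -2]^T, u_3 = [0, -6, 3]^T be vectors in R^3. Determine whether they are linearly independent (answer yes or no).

Form the matrix with these vectors as rows and row reduce.
R2 ← R2 + (2/3)·R1: [0, 8, -4]
R3 ← R3 + (3/4)·R2: [0, 0, 0]
2 nonzero rows, so the 3 vectors span a space of dimension 2.
Since 2 < 3, the vectors are linearly dependent.

no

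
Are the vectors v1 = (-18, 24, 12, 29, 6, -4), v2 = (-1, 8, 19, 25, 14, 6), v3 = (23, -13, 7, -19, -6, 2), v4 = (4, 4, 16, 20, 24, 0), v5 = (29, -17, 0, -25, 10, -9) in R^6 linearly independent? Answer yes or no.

yes

Form the matrix with these vectors as rows and row reduce.
R2 ← R2 − (1/18)·R1: [0, 20/3, 55/3, 421/18, 41/3, 56/9]
R3 ← R3 + (23/18)·R1: [0, 53/3, 67/3, 325/18, 5/3, -28/9]
R4 ← R4 + (2/9)·R1: [0, 28/3, 56/3, 238/9, 76/3, -8/9]
R5 ← R5 + (29/18)·R1: [0, 65/3, 58/3, 391/18, 59/3, -139/9]
R3 ← R3 − (53/20)·R2: [0, 0, -105/4, -1757/40, -691/20, -98/5]
R4 ← R4 − (7/5)·R2: [0, 0, -7, -63/10, 31/5, -48/5]
R5 ← R5 − (13/4)·R2: [0, 0, -161/4, -1303/24, -99/4, -107/3]
R4 ← R4 − (4/15)·R3: [0, 0, 0, 406/75, 1156/75, -328/75]
R5 ← R5 − (23/15)·R3: [0, 0, 0, 653/50, 2117/75, -421/75]
R5 ← R5 − (1959/812)·R4: [0, 0, 0, 0, -5456/609, 3007/609]
5 nonzero rows, so the 5 vectors span a space of dimension 5.
Since 5 = 5, the vectors are linearly independent.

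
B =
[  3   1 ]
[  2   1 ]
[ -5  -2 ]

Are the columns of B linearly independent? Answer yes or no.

Row reduce B to echelon form.
R2 ← R2 − (2/3)·R1: [0, 1/3]
R3 ← R3 + (5/3)·R1: [0, -1/3]
R3 ← R3 + R2: [0, 0]
2 pivots among 2 columns.
Every column is a pivot column, so the columns are linearly independent.

yes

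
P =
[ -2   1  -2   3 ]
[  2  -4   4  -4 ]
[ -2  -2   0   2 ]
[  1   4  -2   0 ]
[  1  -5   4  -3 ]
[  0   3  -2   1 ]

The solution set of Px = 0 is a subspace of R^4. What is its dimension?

2

Row reduce to echelon form.
R2 ← R2 + R1: [0, -3, 2, -1]
R3 ← R3 − R1: [0, -3, 2, -1]
R4 ← R4 + (1/2)·R1: [0, 9/2, -3, 3/2]
R5 ← R5 + (1/2)·R1: [0, -9/2, 3, -3/2]
R3 ← R3 − R2: [0, 0, 0, 0]
R4 ← R4 + (3/2)·R2: [0, 0, 0, 0]
R5 ← R5 − (3/2)·R2: [0, 0, 0, 0]
R6 ← R6 + R2: [0, 0, 0, 0]
2 nonzero rows, so rank(P) = 2.
P has 4 columns; by rank–nullity, nullity = 4 − 2 = 2.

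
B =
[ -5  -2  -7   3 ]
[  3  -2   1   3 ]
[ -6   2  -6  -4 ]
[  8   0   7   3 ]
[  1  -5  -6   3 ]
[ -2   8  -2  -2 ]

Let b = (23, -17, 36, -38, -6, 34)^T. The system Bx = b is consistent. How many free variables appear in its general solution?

0

Row reduce the augmented matrix [B | b].
R2 ← R2 + (3/5)·R1: [0, -16/5, -16/5, 24/5, -16/5]
R3 ← R3 − (6/5)·R1: [0, 22/5, 12/5, -38/5, 42/5]
R4 ← R4 + (8/5)·R1: [0, -16/5, -21/5, 39/5, -6/5]
R5 ← R5 + (1/5)·R1: [0, -27/5, -37/5, 18/5, -7/5]
R6 ← R6 − (2/5)·R1: [0, 44/5, 4/5, -16/5, 124/5]
R3 ← R3 + (11/8)·R2: [0, 0, -2, -1, 4]
R4 ← R4 − R2: [0, 0, -1, 3, 2]
R5 ← R5 − (27/16)·R2: [0, 0, -2, -9/2, 4]
R6 ← R6 + (11/4)·R2: [0, 0, -8, 10, 16]
R4 ← R4 − (1/2)·R3: [0, 0, 0, 7/2, 0]
R5 ← R5 − R3: [0, 0, 0, -7/2, 0]
R6 ← R6 − (4)·R3: [0, 0, 0, 14, 0]
R5 ← R5 + R4: [0, 0, 0, 0, 0]
R6 ← R6 − (4)·R4: [0, 0, 0, 0, 0]
The echelon form has 4 nonzero rows, and every pivot lies in the first 4 columns, so rank(B) = rank([B|b]) = 4.
The system is consistent.
Free variables = (unknowns) − (rank) = 4 − 4 = 0.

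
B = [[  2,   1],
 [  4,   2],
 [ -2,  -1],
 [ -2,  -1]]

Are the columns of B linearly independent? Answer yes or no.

Row reduce B to echelon form.
R2 ← R2 − (2)·R1: [0, 0]
R3 ← R3 + R1: [0, 0]
R4 ← R4 + R1: [0, 0]
1 pivot among 2 columns.
Only 1 < 2 pivot columns, so the columns are linearly dependent.

no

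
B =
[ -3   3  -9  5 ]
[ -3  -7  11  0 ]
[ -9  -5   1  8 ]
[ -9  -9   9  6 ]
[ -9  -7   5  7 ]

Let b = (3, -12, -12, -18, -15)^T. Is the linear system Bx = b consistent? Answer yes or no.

yes

Row reduce the augmented matrix [B | b].
R2 ← R2 − R1: [0, -10, 20, -5, -15]
R3 ← R3 − (3)·R1: [0, -14, 28, -7, -21]
R4 ← R4 − (3)·R1: [0, -18, 36, -9, -27]
R5 ← R5 − (3)·R1: [0, -16, 32, -8, -24]
R3 ← R3 − (7/5)·R2: [0, 0, 0, 0, 0]
R4 ← R4 − (9/5)·R2: [0, 0, 0, 0, 0]
R5 ← R5 − (8/5)·R2: [0, 0, 0, 0, 0]
The echelon form has 2 nonzero rows, and every pivot lies in the first 4 columns, so rank(B) = rank([B|b]) = 2.
The system is consistent.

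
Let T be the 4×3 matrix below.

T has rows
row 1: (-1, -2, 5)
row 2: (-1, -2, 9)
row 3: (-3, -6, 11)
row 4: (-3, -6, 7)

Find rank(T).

2

Row reduce to echelon form.
R2 ← R2 − R1: [0, 0, 4]
R3 ← R3 − (3)·R1: [0, 0, -4]
R4 ← R4 − (3)·R1: [0, 0, -8]
R3 ← R3 + R2: [0, 0, 0]
R4 ← R4 + (2)·R2: [0, 0, 0]
Echelon form has 2 nonzero rows, so rank(T) = 2.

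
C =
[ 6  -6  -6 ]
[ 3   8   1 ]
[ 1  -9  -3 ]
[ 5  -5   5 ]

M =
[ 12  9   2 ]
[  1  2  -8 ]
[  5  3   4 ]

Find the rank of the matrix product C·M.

3

First compute CM:
[[ 36,  24,  36],
 [ 49,  46, -54],
 [-12, -18,  62],
 [ 80,  50,  70]]
Now row reduce the product.
R2 ← R2 − (49/36)·R1: [0, 40/3, -103]
R3 ← R3 + (1/3)·R1: [0, -10, 74]
R4 ← R4 − (20/9)·R1: [0, -10/3, -10]
R3 ← R3 + (3/4)·R2: [0, 0, -13/4]
R4 ← R4 + (1/4)·R2: [0, 0, -143/4]
R4 ← R4 − (11)·R3: [0, 0, 0]
3 nonzero rows, so rank(CM) = 3.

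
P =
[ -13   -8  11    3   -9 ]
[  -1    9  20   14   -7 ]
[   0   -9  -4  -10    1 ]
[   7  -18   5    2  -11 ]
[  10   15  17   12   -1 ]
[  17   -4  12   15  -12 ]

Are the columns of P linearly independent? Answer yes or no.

Row reduce P to echelon form.
R2 ← R2 − (1/13)·R1: [0, 125/13, 249/13, 179/13, -82/13]
R4 ← R4 + (7/13)·R1: [0, -290/13, 142/13, 47/13, -206/13]
R5 ← R5 + (10/13)·R1: [0, 115/13, 331/13, 186/13, -103/13]
R6 ← R6 + (17/13)·R1: [0, -188/13, 343/13, 246/13, -309/13]
R3 ← R3 + (117/125)·R2: [0, 0, 1741/125, 361/125, -613/125]
R4 ← R4 + (58/25)·R2: [0, 0, 1384/25, 889/25, -762/25]
R5 ← R5 − (23/25)·R2: [0, 0, 196/25, 41/25, -53/25]
R6 ← R6 + (188/125)·R2: [0, 0, 6899/125, 4954/125, -4157/125]
R4 ← R4 − (6920/1741)·R3: [0, 0, 0, 41925/1741, -19130/1741]
R5 ← R5 − (980/1741)·R3: [0, 0, 0, 25/1741, 1115/1741]
R6 ← R6 − (6899/1741)·R3: [0, 0, 0, 49075/1741, -24066/1741]
R5 ← R5 − (1/1677)·R4: [0, 0, 0, 0, 1085/1677]
R6 ← R6 − (151/129)·R4: [0, 0, 0, 0, -124/129]
R6 ← R6 + (52/35)·R5: [0, 0, 0, 0, 0]
5 pivots among 5 columns.
Every column is a pivot column, so the columns are linearly independent.

yes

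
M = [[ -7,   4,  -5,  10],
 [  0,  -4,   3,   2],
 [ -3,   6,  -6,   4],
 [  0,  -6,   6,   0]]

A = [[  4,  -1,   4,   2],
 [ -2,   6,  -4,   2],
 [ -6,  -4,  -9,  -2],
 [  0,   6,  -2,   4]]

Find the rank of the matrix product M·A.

4

First compute MA:
[[ -6, 111, -19,  44],
 [-10, -24, -15,  -6],
 [ 12,  87,  10,  34],
 [-24, -60, -30, -24]]
Now row reduce the product.
R2 ← R2 − (5/3)·R1: [0, -209, 50/3, -238/3]
R3 ← R3 + (2)·R1: [0, 309, -28, 122]
R4 ← R4 − (4)·R1: [0, -504, 46, -200]
R3 ← R3 + (309/209)·R2: [0, 0, -702/209, 984/209]
R4 ← R4 − (504/209)·R2: [0, 0, 1214/209, -1816/209]
R4 ← R4 + (607/351)·R3: [0, 0, 0, -64/117]
4 nonzero rows, so rank(MA) = 4.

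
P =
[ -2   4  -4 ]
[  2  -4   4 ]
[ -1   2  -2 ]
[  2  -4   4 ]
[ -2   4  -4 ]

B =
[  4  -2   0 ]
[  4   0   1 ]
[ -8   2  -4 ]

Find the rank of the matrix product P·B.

1

First compute PB:
[[ 40,  -4,  20],
 [-40,   4, -20],
 [ 20,  -2,  10],
 [-40,   4, -20],
 [ 40,  -4,  20]]
Now row reduce the product.
R2 ← R2 + R1: [0, 0, 0]
R3 ← R3 − (1/2)·R1: [0, 0, 0]
R4 ← R4 + R1: [0, 0, 0]
R5 ← R5 − R1: [0, 0, 0]
1 nonzero row, so rank(PB) = 1.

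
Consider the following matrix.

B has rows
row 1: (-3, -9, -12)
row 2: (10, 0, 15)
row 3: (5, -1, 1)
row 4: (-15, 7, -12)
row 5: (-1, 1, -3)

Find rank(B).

Row reduce to echelon form.
R2 ← R2 + (10/3)·R1: [0, -30, -25]
R3 ← R3 + (5/3)·R1: [0, -16, -19]
R4 ← R4 − (5)·R1: [0, 52, 48]
R5 ← R5 − (1/3)·R1: [0, 4, 1]
R3 ← R3 − (8/15)·R2: [0, 0, -17/3]
R4 ← R4 + (26/15)·R2: [0, 0, 14/3]
R5 ← R5 + (2/15)·R2: [0, 0, -7/3]
R4 ← R4 + (14/17)·R3: [0, 0, 0]
R5 ← R5 − (7/17)·R3: [0, 0, 0]
Echelon form has 3 nonzero rows, so rank(B) = 3.

3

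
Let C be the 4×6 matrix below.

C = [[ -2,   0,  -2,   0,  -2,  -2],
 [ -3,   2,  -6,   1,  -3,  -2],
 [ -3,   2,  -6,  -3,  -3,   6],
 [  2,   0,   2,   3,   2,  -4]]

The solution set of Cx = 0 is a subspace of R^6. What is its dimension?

3

Row reduce to echelon form.
R2 ← R2 − (3/2)·R1: [0, 2, -3, 1, 0, 1]
R3 ← R3 − (3/2)·R1: [0, 2, -3, -3, 0, 9]
R4 ← R4 + R1: [0, 0, 0, 3, 0, -6]
R3 ← R3 − R2: [0, 0, 0, -4, 0, 8]
R4 ← R4 + (3/4)·R3: [0, 0, 0, 0, 0, 0]
3 nonzero rows, so rank(C) = 3.
C has 6 columns; by rank–nullity, nullity = 6 − 3 = 3.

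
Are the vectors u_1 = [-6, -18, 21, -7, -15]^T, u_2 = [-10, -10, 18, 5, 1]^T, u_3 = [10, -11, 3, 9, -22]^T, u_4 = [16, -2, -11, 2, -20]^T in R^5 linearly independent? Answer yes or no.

Form the matrix with these vectors as rows and row reduce.
R2 ← R2 − (5/3)·R1: [0, 20, -17, 50/3, 26]
R3 ← R3 + (5/3)·R1: [0, -41, 38, -8/3, -47]
R4 ← R4 + (8/3)·R1: [0, -50, 45, -50/3, -60]
R3 ← R3 + (41/20)·R2: [0, 0, 63/20, 63/2, 63/10]
R4 ← R4 + (5/2)·R2: [0, 0, 5/2, 25, 5]
R4 ← R4 − (50/63)·R3: [0, 0, 0, 0, 0]
3 nonzero rows, so the 4 vectors span a space of dimension 3.
Since 3 < 4, the vectors are linearly dependent.

no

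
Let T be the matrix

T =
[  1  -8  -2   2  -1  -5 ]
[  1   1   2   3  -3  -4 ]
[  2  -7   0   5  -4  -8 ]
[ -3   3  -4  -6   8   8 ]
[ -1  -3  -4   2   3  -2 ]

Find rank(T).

Row reduce to echelon form.
R2 ← R2 − R1: [0, 9, 4, 1, -2, 1]
R3 ← R3 − (2)·R1: [0, 9, 4, 1, -2, 2]
R4 ← R4 + (3)·R1: [0, -21, -10, 0, 5, -7]
R5 ← R5 + R1: [0, -11, -6, 4, 2, -7]
R3 ← R3 − R2: [0, 0, 0, 0, 0, 1]
R4 ← R4 + (7/3)·R2: [0, 0, -2/3, 7/3, 1/3, -14/3]
R5 ← R5 + (11/9)·R2: [0, 0, -10/9, 47/9, -4/9, -52/9]
Swap R3 ↔ R4
R5 ← R5 − (5/3)·R3: [0, 0, 0, 4/3, -1, 2]
Swap R4 ↔ R5
Echelon form has 5 nonzero rows, so rank(T) = 5.

5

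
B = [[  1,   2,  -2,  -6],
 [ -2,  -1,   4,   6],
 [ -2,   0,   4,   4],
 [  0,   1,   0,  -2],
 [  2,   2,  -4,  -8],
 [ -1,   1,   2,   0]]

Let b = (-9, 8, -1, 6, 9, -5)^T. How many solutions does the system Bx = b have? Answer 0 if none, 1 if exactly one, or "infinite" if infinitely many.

0

Row reduce the augmented matrix [B | b].
R2 ← R2 + (2)·R1: [0, 3, 0, -6, -10]
R3 ← R3 + (2)·R1: [0, 4, 0, -8, -19]
R5 ← R5 − (2)·R1: [0, -2, 0, 4, 27]
R6 ← R6 + R1: [0, 3, 0, -6, -14]
R3 ← R3 − (4/3)·R2: [0, 0, 0, 0, -17/3]
R4 ← R4 − (1/3)·R2: [0, 0, 0, 0, 28/3]
R5 ← R5 + (2/3)·R2: [0, 0, 0, 0, 61/3]
R6 ← R6 − R2: [0, 0, 0, 0, -4]
R4 ← R4 + (28/17)·R3: [0, 0, 0, 0, 0]
R5 ← R5 + (61/17)·R3: [0, 0, 0, 0, 0]
R6 ← R6 − (12/17)·R3: [0, 0, 0, 0, 0]
The echelon form has 3 nonzero rows; the last pivot sits in the augmented column, so rank(B) = 2 but rank([B|b]) = 3.
Since the ranks differ, the system is inconsistent.
It has no solutions.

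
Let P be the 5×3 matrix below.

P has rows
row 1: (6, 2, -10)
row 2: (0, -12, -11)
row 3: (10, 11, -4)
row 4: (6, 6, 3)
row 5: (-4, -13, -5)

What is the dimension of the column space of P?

3

Row reduce to echelon form.
R3 ← R3 − (5/3)·R1: [0, 23/3, 38/3]
R4 ← R4 − R1: [0, 4, 13]
R5 ← R5 + (2/3)·R1: [0, -35/3, -35/3]
R3 ← R3 + (23/36)·R2: [0, 0, 203/36]
R4 ← R4 + (1/3)·R2: [0, 0, 28/3]
R5 ← R5 − (35/36)·R2: [0, 0, -35/36]
R4 ← R4 − (48/29)·R3: [0, 0, 0]
R5 ← R5 + (5/29)·R3: [0, 0, 0]
Echelon form has 3 nonzero rows, so rank(P) = 3.
The column space has dimension equal to the rank: 3.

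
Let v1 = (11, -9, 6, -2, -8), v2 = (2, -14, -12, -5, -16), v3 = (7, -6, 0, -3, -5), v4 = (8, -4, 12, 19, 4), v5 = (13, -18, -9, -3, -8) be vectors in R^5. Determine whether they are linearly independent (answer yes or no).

Form the matrix with these vectors as rows and row reduce.
R2 ← R2 − (2/11)·R1: [0, -136/11, -144/11, -51/11, -160/11]
R3 ← R3 − (7/11)·R1: [0, -3/11, -42/11, -19/11, 1/11]
R4 ← R4 − (8/11)·R1: [0, 28/11, 84/11, 225/11, 108/11]
R5 ← R5 − (13/11)·R1: [0, -81/11, -177/11, -7/11, 16/11]
R3 ← R3 − (3/136)·R2: [0, 0, -60/17, -13/8, 7/17]
R4 ← R4 + (7/34)·R2: [0, 0, 84/17, 39/2, 116/17]
R5 ← R5 − (81/136)·R2: [0, 0, -141/17, 17/8, 172/17]
R4 ← R4 + (7/5)·R3: [0, 0, 0, 689/40, 37/5]
R5 ← R5 − (47/20)·R3: [0, 0, 0, 951/160, 183/20]
R5 ← R5 − (951/2756)·R4: [0, 0, 0, 0, 4545/689]
5 nonzero rows, so the 5 vectors span a space of dimension 5.
Since 5 = 5, the vectors are linearly independent.

yes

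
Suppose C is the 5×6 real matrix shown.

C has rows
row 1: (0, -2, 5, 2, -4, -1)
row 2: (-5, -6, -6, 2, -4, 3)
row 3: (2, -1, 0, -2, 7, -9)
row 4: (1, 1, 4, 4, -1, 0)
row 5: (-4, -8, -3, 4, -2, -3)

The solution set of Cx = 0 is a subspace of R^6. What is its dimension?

Row reduce to echelon form.
Swap R1 ↔ R2
R3 ← R3 + (2/5)·R1: [0, -17/5, -12/5, -6/5, 27/5, -39/5]
R4 ← R4 + (1/5)·R1: [0, -1/5, 14/5, 22/5, -9/5, 3/5]
R5 ← R5 − (4/5)·R1: [0, -16/5, 9/5, 12/5, 6/5, -27/5]
R3 ← R3 − (17/10)·R2: [0, 0, -109/10, -23/5, 61/5, -61/10]
R4 ← R4 − (1/10)·R2: [0, 0, 23/10, 21/5, -7/5, 7/10]
R5 ← R5 − (8/5)·R2: [0, 0, -31/5, -4/5, 38/5, -19/5]
R4 ← R4 + (23/109)·R3: [0, 0, 0, 352/109, 128/109, -64/109]
R5 ← R5 − (62/109)·R3: [0, 0, 0, 198/109, 72/109, -36/109]
R5 ← R5 − (9/16)·R4: [0, 0, 0, 0, 0, 0]
4 nonzero rows, so rank(C) = 4.
C has 6 columns; by rank–nullity, nullity = 6 − 4 = 2.

2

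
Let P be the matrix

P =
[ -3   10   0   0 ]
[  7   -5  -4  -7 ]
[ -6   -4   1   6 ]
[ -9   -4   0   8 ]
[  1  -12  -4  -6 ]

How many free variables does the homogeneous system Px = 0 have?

Row reduce to echelon form.
R2 ← R2 + (7/3)·R1: [0, 55/3, -4, -7]
R3 ← R3 − (2)·R1: [0, -24, 1, 6]
R4 ← R4 − (3)·R1: [0, -34, 0, 8]
R5 ← R5 + (1/3)·R1: [0, -26/3, -4, -6]
R3 ← R3 + (72/55)·R2: [0, 0, -233/55, -174/55]
R4 ← R4 + (102/55)·R2: [0, 0, -408/55, -274/55]
R5 ← R5 + (26/55)·R2: [0, 0, -324/55, -512/55]
R4 ← R4 − (408/233)·R3: [0, 0, 0, 130/233]
R5 ← R5 − (324/233)·R3: [0, 0, 0, -1144/233]
R5 ← R5 + (44/5)·R4: [0, 0, 0, 0]
4 nonzero rows, so rank(P) = 4.
P has 4 columns; by rank–nullity, nullity = 4 − 4 = 0.

0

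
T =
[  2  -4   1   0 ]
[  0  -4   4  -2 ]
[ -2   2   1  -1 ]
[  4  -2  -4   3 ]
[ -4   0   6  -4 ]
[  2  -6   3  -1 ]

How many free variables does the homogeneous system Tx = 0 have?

2

Row reduce to echelon form.
R3 ← R3 + R1: [0, -2, 2, -1]
R4 ← R4 − (2)·R1: [0, 6, -6, 3]
R5 ← R5 + (2)·R1: [0, -8, 8, -4]
R6 ← R6 − R1: [0, -2, 2, -1]
R3 ← R3 − (1/2)·R2: [0, 0, 0, 0]
R4 ← R4 + (3/2)·R2: [0, 0, 0, 0]
R5 ← R5 − (2)·R2: [0, 0, 0, 0]
R6 ← R6 − (1/2)·R2: [0, 0, 0, 0]
2 nonzero rows, so rank(T) = 2.
T has 4 columns; by rank–nullity, nullity = 4 − 2 = 2.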